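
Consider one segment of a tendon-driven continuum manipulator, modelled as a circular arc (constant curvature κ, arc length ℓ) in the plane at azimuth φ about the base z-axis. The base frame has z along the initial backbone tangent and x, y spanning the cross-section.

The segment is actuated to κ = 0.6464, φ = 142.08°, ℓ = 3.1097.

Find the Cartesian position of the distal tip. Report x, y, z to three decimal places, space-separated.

θ = κ·ℓ = 0.6464 × 3.1097 = 2.01011 rad
ρ = (1 − cos θ)/κ = (1 − -0.42532)/0.6464 = 2.20501
z = sin θ / κ = 0.90504/0.6464 = 1.40013
x = ρ cos φ = 2.20501 × cos(142.08°) = -1.73947
y = ρ sin φ = 2.20501 × sin(142.08°) = 1.35511

-1.739 1.355 1.400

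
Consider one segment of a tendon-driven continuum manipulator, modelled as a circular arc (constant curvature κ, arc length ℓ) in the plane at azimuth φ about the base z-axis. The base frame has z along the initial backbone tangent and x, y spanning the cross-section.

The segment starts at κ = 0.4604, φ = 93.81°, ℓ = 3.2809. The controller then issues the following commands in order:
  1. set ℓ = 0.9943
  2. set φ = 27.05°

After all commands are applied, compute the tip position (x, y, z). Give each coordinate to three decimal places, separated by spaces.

0.199 0.102 0.960

initial: κ=0.4604, φ=93.81°, ℓ=3.2809
cmd 1: set ℓ=0.9943 → (κ,φ,ℓ)=(0.4604,93.81°,0.9943) → tip=(-0.0149,0.2231,0.9599)
cmd 2: set φ=27.05° → (κ,φ,ℓ)=(0.4604,27.05°,0.9943) → tip=(0.1992,0.1017,0.9599)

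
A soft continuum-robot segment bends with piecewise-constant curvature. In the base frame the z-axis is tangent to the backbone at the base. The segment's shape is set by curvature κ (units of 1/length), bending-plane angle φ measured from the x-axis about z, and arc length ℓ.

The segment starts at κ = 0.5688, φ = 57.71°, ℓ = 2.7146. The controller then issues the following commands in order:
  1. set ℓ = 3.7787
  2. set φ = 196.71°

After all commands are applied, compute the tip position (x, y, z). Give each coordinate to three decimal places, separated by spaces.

initial: κ=0.5688, φ=57.71°, ℓ=2.7146
cmd 1: set ℓ=3.7787 → (κ,φ,ℓ)=(0.5688,57.71°,3.7787) → tip=(1.4527,2.2989,1.4720)
cmd 2: set φ=196.71° → (κ,φ,ℓ)=(0.5688,196.71°,3.7787) → tip=(-2.6046,-0.7819,1.4720)

-2.605 -0.782 1.472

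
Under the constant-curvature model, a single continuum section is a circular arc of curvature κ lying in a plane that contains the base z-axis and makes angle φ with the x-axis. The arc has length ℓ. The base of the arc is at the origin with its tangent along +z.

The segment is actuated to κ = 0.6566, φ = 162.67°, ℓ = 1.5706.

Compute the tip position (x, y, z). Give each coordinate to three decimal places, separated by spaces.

-0.707 0.221 1.307

θ = κ·ℓ = 0.6566 × 1.5706 = 1.03126 rad
ρ = (1 − cos θ)/κ = (1 − 0.51374)/0.6566 = 0.74057
z = sin θ / κ = 0.85794/0.6566 = 1.30665
x = ρ cos φ = 0.74057 × cos(162.67°) = -0.70695
y = ρ sin φ = 0.74057 × sin(162.67°) = 0.22060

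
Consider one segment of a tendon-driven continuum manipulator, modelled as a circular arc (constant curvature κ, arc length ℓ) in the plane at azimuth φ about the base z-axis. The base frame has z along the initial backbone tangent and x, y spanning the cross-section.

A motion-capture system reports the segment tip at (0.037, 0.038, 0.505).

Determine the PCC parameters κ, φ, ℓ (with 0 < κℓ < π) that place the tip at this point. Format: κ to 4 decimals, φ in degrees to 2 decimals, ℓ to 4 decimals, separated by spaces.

0.4114 45.76 0.5087

ρ = √(x²+y²) = √(0.037² + 0.038²) = 0.05304
φ = atan2(y, x) mod 360° = atan2(0.038, 0.037) = 45.7639°
|p|² = ρ² + z² = 0.05304² + 0.505² = 0.25784
κ = 2ρ / |p|² = 2×0.05304 / 0.25784 = 0.41140
θ = 2·atan2(ρ, z) = 2·atan2(0.05304, 0.505) = 0.20928 rad
ℓ = θ/κ = 0.20928/0.41140 = 0.50871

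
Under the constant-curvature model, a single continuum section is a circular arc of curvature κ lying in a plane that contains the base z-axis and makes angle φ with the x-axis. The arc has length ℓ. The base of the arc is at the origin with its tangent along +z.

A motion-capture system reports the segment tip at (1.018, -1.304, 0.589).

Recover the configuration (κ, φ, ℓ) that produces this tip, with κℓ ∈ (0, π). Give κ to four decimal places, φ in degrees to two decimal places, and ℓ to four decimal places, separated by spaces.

ρ = √(x²+y²) = √(1.018² + -1.304²) = 1.65431
φ = atan2(y, x) mod 360° = atan2(-1.304, 1.018) = 307.9783°
|p|² = ρ² + z² = 1.65431² + 0.589² = 3.08366
κ = 2ρ / |p|² = 2×1.65431 / 3.08366 = 1.07295
θ = 2·atan2(ρ, z) = 2·atan2(1.65431, 0.589) = 2.45750 rad
ℓ = θ/κ = 2.45750/1.07295 = 2.29041

1.0730 307.98 2.2904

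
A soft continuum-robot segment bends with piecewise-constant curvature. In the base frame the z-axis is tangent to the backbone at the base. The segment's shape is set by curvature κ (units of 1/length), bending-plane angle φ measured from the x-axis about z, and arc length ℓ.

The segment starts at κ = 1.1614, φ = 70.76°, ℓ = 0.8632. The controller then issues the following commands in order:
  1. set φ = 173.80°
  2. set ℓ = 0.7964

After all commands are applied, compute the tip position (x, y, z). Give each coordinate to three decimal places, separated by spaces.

-0.341 0.037 0.688

initial: κ=1.1614, φ=70.76°, ℓ=0.8632
cmd 1: set φ=173.80° → (κ,φ,ℓ)=(1.1614,173.80°,0.8632) → tip=(-0.3953,0.0429,0.7257)
cmd 2: set ℓ=0.7964 → (κ,φ,ℓ)=(1.1614,173.80°,0.7964) → tip=(-0.3408,0.0370,0.6876)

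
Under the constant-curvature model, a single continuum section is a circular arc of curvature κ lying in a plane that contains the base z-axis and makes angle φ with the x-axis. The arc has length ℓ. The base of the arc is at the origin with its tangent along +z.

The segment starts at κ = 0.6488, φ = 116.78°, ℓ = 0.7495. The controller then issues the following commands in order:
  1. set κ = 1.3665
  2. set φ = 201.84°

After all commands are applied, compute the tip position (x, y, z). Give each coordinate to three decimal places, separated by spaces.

initial: κ=0.6488, φ=116.78°, ℓ=0.7495
cmd 1: set κ=1.3665 → (κ,φ,ℓ)=(1.3665,116.78°,0.7495) → tip=(-0.1583,0.3137,0.6252)
cmd 2: set φ=201.84° → (κ,φ,ℓ)=(1.3665,201.84°,0.7495) → tip=(-0.3262,-0.1307,0.6252)

-0.326 -0.131 0.625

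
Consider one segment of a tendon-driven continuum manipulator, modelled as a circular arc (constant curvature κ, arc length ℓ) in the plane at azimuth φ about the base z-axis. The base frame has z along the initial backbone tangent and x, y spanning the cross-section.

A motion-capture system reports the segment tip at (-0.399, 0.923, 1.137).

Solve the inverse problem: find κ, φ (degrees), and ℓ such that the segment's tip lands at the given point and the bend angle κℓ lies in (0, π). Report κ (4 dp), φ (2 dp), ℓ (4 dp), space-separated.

0.8729 113.38 1.6591

ρ = √(x²+y²) = √(-0.399² + 0.923²) = 1.00555
φ = atan2(y, x) mod 360° = atan2(0.923, -0.399) = 113.3782°
|p|² = ρ² + z² = 1.00555² + 1.137² = 2.30390
κ = 2ρ / |p|² = 2×1.00555 / 2.30390 = 0.87291
θ = 2·atan2(ρ, z) = 2·atan2(1.00555, 1.137) = 1.44825 rad
ℓ = θ/κ = 1.44825/0.87291 = 1.65910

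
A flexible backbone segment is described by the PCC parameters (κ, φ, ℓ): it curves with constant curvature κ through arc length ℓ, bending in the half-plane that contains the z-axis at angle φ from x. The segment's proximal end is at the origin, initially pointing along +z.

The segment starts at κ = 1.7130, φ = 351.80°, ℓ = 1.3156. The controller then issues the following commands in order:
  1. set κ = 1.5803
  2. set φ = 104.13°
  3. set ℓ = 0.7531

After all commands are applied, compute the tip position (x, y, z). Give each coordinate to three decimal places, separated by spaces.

initial: κ=1.7130, φ=351.80°, ℓ=1.3156
cmd 1: set κ=1.5803 → (κ,φ,ℓ)=(1.5803,351.80°,1.3156) → tip=(0.9311,-0.1342,0.5528)
cmd 2: set φ=104.13° → (κ,φ,ℓ)=(1.5803,104.13°,1.3156) → tip=(-0.2297,0.9123,0.5528)
cmd 3: set ℓ=0.7531 → (κ,φ,ℓ)=(1.5803,104.13°,0.7531) → tip=(-0.0971,0.3856,0.5875)

-0.097 0.386 0.587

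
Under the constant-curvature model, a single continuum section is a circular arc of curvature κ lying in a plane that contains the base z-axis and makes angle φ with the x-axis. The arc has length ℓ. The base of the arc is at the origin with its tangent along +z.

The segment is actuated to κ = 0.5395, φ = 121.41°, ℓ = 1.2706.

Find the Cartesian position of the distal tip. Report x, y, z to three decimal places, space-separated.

-0.218 0.357 1.173

θ = κ·ℓ = 0.5395 × 1.2706 = 0.68549 rad
ρ = (1 − cos θ)/κ = (1 − 0.77411)/0.5395 = 0.41870
z = sin θ / κ = 0.63305/0.5395 = 1.17340
x = ρ cos φ = 0.41870 × cos(121.41°) = -0.21821
y = ρ sin φ = 0.41870 × sin(121.41°) = 0.35735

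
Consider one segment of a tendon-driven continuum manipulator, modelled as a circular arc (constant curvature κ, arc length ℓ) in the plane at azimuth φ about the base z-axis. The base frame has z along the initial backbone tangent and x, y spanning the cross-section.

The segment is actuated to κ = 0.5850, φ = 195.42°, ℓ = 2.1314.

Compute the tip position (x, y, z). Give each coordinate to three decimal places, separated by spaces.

θ = κ·ℓ = 0.5850 × 2.1314 = 1.24687 rad
ρ = (1 − cos θ)/κ = (1 − 0.31829)/0.5850 = 1.16531
z = sin θ / κ = 0.94799/0.5850 = 1.62050
x = ρ cos φ = 1.16531 × cos(195.42°) = -1.12336
y = ρ sin φ = 1.16531 × sin(195.42°) = -0.30985

-1.123 -0.310 1.621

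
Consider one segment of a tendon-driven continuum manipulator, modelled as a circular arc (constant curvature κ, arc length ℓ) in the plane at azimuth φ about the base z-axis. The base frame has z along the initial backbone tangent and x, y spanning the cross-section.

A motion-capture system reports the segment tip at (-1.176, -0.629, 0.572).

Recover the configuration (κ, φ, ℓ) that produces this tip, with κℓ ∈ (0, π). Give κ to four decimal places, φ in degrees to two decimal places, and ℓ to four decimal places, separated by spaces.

1.2666 208.14 1.8405

ρ = √(x²+y²) = √(-1.176² + -0.629²) = 1.33365
φ = atan2(y, x) mod 360° = atan2(-0.629, -1.176) = 208.1407°
|p|² = ρ² + z² = 1.33365² + 0.572² = 2.10580
κ = 2ρ / |p|² = 2×1.33365 / 2.10580 = 1.26664
θ = 2·atan2(ρ, z) = 2·atan2(1.33365, 0.572) = 2.33126 rad
ℓ = θ/κ = 2.33126/1.26664 = 1.84050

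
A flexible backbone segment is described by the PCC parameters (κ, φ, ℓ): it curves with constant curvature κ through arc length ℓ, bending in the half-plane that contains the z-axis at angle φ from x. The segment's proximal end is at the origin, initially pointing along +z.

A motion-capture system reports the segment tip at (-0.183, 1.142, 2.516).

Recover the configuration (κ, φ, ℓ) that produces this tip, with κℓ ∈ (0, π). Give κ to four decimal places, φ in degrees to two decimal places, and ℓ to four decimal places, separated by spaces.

0.3017 99.10 2.8567

ρ = √(x²+y²) = √(-0.183² + 1.142²) = 1.15657
φ = atan2(y, x) mod 360° = atan2(1.142, -0.183) = 99.1040°
|p|² = ρ² + z² = 1.15657² + 2.516² = 7.66791
κ = 2ρ / |p|² = 2×1.15657 / 7.66791 = 0.30166
θ = 2·atan2(ρ, z) = 2·atan2(1.15657, 2.516) = 0.86176 rad
ℓ = θ/κ = 0.86176/0.30166 = 2.85668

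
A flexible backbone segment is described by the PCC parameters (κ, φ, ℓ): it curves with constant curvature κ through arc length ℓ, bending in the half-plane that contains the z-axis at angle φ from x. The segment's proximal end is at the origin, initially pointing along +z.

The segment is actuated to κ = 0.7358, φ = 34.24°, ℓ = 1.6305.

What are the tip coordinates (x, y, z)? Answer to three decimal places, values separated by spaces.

0.716 0.487 1.267

θ = κ·ℓ = 0.7358 × 1.6305 = 1.19972 rad
ρ = (1 − cos θ)/κ = (1 − 0.36262)/0.7358 = 0.86624
z = sin θ / κ = 0.93194/0.7358 = 1.26656
x = ρ cos φ = 0.86624 × cos(34.24°) = 0.71611
y = ρ sin φ = 0.86624 × sin(34.24°) = 0.48740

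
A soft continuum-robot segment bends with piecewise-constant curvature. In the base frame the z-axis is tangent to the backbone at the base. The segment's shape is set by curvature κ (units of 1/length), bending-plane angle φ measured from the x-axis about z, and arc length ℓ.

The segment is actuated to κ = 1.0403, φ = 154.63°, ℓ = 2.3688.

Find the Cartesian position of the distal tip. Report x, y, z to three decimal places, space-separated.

θ = κ·ℓ = 1.0403 × 2.3688 = 2.46426 rad
ρ = (1 − cos θ)/κ = (1 − -0.77925)/1.0403 = 1.71032
z = sin θ / κ = 0.62671/1.0403 = 0.60244
x = ρ cos φ = 1.71032 × cos(154.63°) = -1.54538
y = ρ sin φ = 1.71032 × sin(154.63°) = 0.73281

-1.545 0.733 0.602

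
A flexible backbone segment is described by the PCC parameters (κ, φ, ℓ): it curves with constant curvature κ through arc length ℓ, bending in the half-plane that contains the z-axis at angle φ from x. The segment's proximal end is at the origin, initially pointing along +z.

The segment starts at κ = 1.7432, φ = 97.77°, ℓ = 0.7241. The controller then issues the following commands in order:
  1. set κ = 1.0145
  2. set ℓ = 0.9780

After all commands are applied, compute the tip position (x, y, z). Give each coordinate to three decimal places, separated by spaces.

-0.060 0.443 0.825

initial: κ=1.7432, φ=97.77°, ℓ=0.7241
cmd 1: set κ=1.0145 → (κ,φ,ℓ)=(1.0145,97.77°,0.7241) → tip=(-0.0344,0.2519,0.6607)
cmd 2: set ℓ=0.9780 → (κ,φ,ℓ)=(1.0145,97.77°,0.9780) → tip=(-0.0604,0.4426,0.8253)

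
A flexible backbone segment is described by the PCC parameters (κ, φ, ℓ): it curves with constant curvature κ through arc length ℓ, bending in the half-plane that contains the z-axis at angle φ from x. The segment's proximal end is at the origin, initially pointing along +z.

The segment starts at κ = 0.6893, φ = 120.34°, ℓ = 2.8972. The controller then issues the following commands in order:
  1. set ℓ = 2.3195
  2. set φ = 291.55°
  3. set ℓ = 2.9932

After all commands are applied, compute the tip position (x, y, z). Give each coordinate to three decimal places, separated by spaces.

initial: κ=0.6893, φ=120.34°, ℓ=2.8972
cmd 1: set ℓ=2.3195 → (κ,φ,ℓ)=(0.6893,120.34°,2.3195) → tip=(-0.7534,1.2872,1.4502)
cmd 2: set φ=291.55° → (κ,φ,ℓ)=(0.6893,291.55°,2.3195) → tip=(0.5478,-1.3872,1.4502)
cmd 3: set ℓ=2.9932 → (κ,φ,ℓ)=(0.6893,291.55°,2.9932) → tip=(0.7848,-1.9872,1.2784)

0.785 -1.987 1.278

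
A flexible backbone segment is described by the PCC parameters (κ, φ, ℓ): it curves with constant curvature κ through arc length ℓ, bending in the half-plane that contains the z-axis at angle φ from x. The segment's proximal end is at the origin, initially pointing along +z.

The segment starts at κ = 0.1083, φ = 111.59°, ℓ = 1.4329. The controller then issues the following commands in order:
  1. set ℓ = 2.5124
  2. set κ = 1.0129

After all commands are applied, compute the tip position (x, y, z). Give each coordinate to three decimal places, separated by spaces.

initial: κ=0.1083, φ=111.59°, ℓ=1.4329
cmd 1: set ℓ=2.5124 → (κ,φ,ℓ)=(0.1083,111.59°,2.5124) → tip=(-0.1250,0.3159,2.4815)
cmd 2: set κ=1.0129 → (κ,φ,ℓ)=(1.0129,111.59°,2.5124) → tip=(-0.6638,1.6773,0.5548)

-0.664 1.677 0.555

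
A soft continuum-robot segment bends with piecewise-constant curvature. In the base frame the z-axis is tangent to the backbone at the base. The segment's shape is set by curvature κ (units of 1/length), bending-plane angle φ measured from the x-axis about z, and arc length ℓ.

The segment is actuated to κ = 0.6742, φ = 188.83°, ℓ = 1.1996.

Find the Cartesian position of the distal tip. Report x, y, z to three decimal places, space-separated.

θ = κ·ℓ = 0.6742 × 1.1996 = 0.80877 rad
ρ = (1 − cos θ)/κ = (1 − 0.69039)/0.6742 = 0.45923
z = sin θ / κ = 0.72344/0.6742 = 1.07303
x = ρ cos φ = 0.45923 × cos(188.83°) = -0.45379
y = ρ sin φ = 0.45923 × sin(188.83°) = -0.07049

-0.454 -0.070 1.073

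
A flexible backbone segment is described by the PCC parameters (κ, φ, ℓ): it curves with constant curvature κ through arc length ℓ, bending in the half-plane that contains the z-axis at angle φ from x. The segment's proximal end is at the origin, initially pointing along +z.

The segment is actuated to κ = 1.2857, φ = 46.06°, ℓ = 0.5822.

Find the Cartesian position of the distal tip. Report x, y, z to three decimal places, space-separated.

0.144 0.150 0.529

θ = κ·ℓ = 1.2857 × 0.5822 = 0.74853 rad
ρ = (1 − cos θ)/κ = (1 − 0.73269)/1.2857 = 0.20791
z = sin θ / κ = 0.68057/1.2857 = 0.52933
x = ρ cos φ = 0.20791 × cos(46.06°) = 0.14427
y = ρ sin φ = 0.20791 × sin(46.06°) = 0.14971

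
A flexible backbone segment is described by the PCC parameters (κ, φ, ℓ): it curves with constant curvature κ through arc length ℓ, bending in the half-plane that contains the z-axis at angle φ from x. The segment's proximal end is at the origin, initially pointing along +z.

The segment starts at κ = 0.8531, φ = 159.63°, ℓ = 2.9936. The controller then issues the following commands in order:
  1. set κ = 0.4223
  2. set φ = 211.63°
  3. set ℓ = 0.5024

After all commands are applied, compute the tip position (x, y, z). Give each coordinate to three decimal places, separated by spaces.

-0.045 -0.028 0.499

initial: κ=0.8531, φ=159.63°, ℓ=2.9936
cmd 1: set κ=0.4223 → (κ,φ,ℓ)=(0.4223,159.63°,2.9936) → tip=(-1.5499,0.5755,2.2576)
cmd 2: set φ=211.63° → (κ,φ,ℓ)=(0.4223,211.63°,2.9936) → tip=(-1.4077,-0.8670,2.2576)
cmd 3: set ℓ=0.5024 → (κ,φ,ℓ)=(0.4223,211.63°,0.5024) → tip=(-0.0452,-0.0278,0.4986)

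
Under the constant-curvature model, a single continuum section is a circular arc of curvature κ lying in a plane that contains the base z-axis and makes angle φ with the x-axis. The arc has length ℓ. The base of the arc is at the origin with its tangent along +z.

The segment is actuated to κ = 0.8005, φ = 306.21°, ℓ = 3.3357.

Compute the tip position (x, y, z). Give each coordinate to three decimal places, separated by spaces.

θ = κ·ℓ = 0.8005 × 3.3357 = 2.67023 rad
ρ = (1 − cos θ)/κ = (1 − -0.89095)/0.8005 = 2.36221
z = sin θ / κ = 0.45410/0.8005 = 0.56727
x = ρ cos φ = 2.36221 × cos(306.21°) = 1.39547
y = ρ sin φ = 2.36221 × sin(306.21°) = -1.90597

1.395 -1.906 0.567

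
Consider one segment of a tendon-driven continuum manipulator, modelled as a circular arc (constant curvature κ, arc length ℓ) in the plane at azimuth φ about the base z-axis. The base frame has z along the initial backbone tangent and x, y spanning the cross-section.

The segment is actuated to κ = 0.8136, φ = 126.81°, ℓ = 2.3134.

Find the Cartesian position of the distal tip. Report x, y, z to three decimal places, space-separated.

-0.962 1.286 1.170

θ = κ·ℓ = 0.8136 × 2.3134 = 1.88218 rad
ρ = (1 − cos θ)/κ = (1 − -0.30638)/0.8136 = 1.60568
z = sin θ / κ = 0.95191/0.8136 = 1.17000
x = ρ cos φ = 1.60568 × cos(126.81°) = -0.96206
y = ρ sin φ = 1.60568 × sin(126.81°) = 1.28555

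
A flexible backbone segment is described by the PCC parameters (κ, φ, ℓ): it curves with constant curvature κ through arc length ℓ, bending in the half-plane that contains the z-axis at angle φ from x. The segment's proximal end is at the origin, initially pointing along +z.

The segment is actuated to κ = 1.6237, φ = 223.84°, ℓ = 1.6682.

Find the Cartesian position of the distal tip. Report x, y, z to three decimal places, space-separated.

θ = κ·ℓ = 1.6237 × 1.6682 = 2.70866 rad
ρ = (1 − cos θ)/κ = (1 − -0.90774)/1.6237 = 1.17493
z = sin θ / κ = 0.41954/1.6237 = 0.25838
x = ρ cos φ = 1.17493 × cos(223.84°) = -0.84745
y = ρ sin φ = 1.17493 × sin(223.84°) = -0.81381

-0.847 -0.814 0.258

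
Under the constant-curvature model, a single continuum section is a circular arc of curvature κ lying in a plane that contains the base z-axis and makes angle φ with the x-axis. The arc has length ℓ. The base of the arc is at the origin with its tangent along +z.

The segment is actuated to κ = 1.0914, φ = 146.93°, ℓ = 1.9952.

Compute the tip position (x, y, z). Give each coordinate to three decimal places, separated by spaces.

θ = κ·ℓ = 1.0914 × 1.9952 = 2.17756 rad
ρ = (1 − cos θ)/κ = (1 − -0.57021)/1.0914 = 1.43871
z = sin θ / κ = 0.82150/1.0914 = 0.75270
x = ρ cos φ = 1.43871 × cos(146.93°) = -1.20565
y = ρ sin φ = 1.43871 × sin(146.93°) = 0.78505

-1.206 0.785 0.753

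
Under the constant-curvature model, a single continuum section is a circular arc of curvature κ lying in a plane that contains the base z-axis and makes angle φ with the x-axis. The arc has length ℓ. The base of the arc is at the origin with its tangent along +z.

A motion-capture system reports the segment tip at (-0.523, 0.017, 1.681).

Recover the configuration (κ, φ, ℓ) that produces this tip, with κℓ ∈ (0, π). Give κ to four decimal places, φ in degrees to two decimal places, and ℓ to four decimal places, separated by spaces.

0.3376 178.14 1.7876

ρ = √(x²+y²) = √(-0.523² + 0.017²) = 0.52328
φ = atan2(y, x) mod 360° = atan2(0.017, -0.523) = 178.1383°
|p|² = ρ² + z² = 0.52328² + 1.681² = 3.09958
κ = 2ρ / |p|² = 2×0.52328 / 3.09958 = 0.33764
θ = 2·atan2(ρ, z) = 2·atan2(0.52328, 1.681) = 0.60356 rad
ℓ = θ/κ = 0.60356/0.33764 = 1.78757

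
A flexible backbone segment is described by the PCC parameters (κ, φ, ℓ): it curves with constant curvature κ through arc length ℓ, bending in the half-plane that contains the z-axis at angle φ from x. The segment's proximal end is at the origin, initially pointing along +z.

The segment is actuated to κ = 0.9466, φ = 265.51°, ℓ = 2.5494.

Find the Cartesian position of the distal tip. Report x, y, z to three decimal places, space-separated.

θ = κ·ℓ = 0.9466 × 2.5494 = 2.41326 rad
ρ = (1 − cos θ)/κ = (1 − -0.74629)/0.9466 = 1.84480
z = sin θ / κ = 0.66562/0.9466 = 0.70317
x = ρ cos φ = 1.84480 × cos(265.51°) = -0.14442
y = ρ sin φ = 1.84480 × sin(265.51°) = -1.83914

-0.144 -1.839 0.703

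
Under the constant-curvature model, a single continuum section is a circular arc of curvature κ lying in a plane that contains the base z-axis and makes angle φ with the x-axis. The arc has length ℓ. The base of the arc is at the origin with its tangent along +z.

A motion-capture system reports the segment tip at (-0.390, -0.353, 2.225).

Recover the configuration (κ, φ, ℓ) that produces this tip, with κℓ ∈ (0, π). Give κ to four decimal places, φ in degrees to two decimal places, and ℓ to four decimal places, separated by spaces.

ρ = √(x²+y²) = √(-0.390² + -0.353²) = 0.52603
φ = atan2(y, x) mod 360° = atan2(-0.353, -0.390) = 222.1491°
|p|² = ρ² + z² = 0.52603² + 2.225² = 5.22733
κ = 2ρ / |p|² = 2×0.52603 / 5.22733 = 0.20126
θ = 2·atan2(ρ, z) = 2·atan2(0.52603, 2.225) = 0.46431 rad
ℓ = θ/κ = 0.46431/0.20126 = 2.30700

0.2013 222.15 2.3070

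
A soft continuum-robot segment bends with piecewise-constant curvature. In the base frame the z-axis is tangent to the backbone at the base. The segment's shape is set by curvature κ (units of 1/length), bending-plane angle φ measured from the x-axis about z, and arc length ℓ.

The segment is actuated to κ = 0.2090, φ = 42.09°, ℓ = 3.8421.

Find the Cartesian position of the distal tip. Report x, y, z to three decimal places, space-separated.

1.085 0.980 3.442

θ = κ·ℓ = 0.2090 × 3.8421 = 0.80300 rad
ρ = (1 − cos θ)/κ = (1 − 0.69455)/0.2090 = 1.46147
z = sin θ / κ = 0.71944/0.2090 = 3.44231
x = ρ cos φ = 1.46147 × cos(42.09°) = 1.08455
y = ρ sin φ = 1.46147 × sin(42.09°) = 0.97962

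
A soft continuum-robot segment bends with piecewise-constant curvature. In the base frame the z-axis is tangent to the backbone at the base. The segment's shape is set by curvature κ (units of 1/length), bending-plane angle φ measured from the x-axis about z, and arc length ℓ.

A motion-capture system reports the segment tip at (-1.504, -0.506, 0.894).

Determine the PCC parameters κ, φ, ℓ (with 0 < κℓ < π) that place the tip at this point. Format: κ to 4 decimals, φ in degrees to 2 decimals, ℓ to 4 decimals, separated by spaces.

ρ = √(x²+y²) = √(-1.504² + -0.506²) = 1.58684
φ = atan2(y, x) mod 360° = atan2(-0.506, -1.504) = 198.5948°
|p|² = ρ² + z² = 1.58684² + 0.894² = 3.31729
κ = 2ρ / |p|² = 2×1.58684 / 3.31729 = 0.95671
θ = 2·atan2(ρ, z) = 2·atan2(1.58684, 0.894) = 2.11547 rad
ℓ = θ/κ = 2.11547/0.95671 = 2.21120

0.9567 198.59 2.2112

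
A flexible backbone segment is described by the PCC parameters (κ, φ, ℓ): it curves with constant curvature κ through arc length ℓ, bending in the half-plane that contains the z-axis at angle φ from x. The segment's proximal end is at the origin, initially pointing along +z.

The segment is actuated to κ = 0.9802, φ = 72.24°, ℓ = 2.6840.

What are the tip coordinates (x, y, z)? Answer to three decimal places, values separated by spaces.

θ = κ·ℓ = 0.9802 × 2.6840 = 2.63086 rad
ρ = (1 − cos θ)/κ = (1 − -0.87239)/0.9802 = 1.91021
z = sin θ / κ = 0.48882/0.9802 = 0.49869
x = ρ cos φ = 1.91021 × cos(72.24°) = 0.58267
y = ρ sin φ = 1.91021 × sin(72.24°) = 1.81917

0.583 1.819 0.499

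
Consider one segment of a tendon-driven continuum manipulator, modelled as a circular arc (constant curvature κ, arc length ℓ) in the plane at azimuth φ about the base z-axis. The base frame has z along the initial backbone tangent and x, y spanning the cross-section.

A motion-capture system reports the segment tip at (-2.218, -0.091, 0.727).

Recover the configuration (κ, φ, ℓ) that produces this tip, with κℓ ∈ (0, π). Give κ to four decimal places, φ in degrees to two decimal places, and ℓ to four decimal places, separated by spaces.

0.8137 182.35 3.0830

ρ = √(x²+y²) = √(-2.218² + -0.091²) = 2.21987
φ = atan2(y, x) mod 360° = atan2(-0.091, -2.218) = 182.3494°
|p|² = ρ² + z² = 2.21987² + 0.727² = 5.45633
κ = 2ρ / |p|² = 2×2.21987 / 5.45633 = 0.81368
θ = 2·atan2(ρ, z) = 2·atan2(2.21987, 0.727) = 2.50861 rad
ℓ = θ/κ = 2.50861/0.81368 = 3.08303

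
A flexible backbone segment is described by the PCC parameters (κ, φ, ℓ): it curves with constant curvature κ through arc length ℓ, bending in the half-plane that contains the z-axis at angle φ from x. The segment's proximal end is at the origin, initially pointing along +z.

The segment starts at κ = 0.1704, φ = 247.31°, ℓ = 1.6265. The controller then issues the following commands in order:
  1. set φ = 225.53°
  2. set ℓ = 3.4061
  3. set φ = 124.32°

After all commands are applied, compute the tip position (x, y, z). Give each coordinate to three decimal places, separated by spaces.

-0.542 0.794 3.218

initial: κ=0.1704, φ=247.31°, ℓ=1.6265
cmd 1: set φ=225.53° → (κ,φ,ℓ)=(0.1704,225.53°,1.6265) → tip=(-0.1569,-0.1598,1.6058)
cmd 2: set ℓ=3.4061 → (κ,φ,ℓ)=(0.1704,225.53°,3.4061) → tip=(-0.6732,-0.6858,3.2181)
cmd 3: set φ=124.32° → (κ,φ,ℓ)=(0.1704,124.32°,3.4061) → tip=(-0.5418,0.7937,3.2181)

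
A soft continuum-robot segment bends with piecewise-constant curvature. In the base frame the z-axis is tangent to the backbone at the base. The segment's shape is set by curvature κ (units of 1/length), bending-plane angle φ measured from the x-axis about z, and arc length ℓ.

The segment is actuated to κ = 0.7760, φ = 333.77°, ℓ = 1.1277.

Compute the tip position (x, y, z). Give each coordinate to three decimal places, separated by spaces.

0.415 -0.205 0.989

θ = κ·ℓ = 0.7760 × 1.1277 = 0.87510 rad
ρ = (1 − cos θ)/κ = (1 − 0.64092)/0.7760 = 0.46273
z = sin θ / κ = 0.76760/0.7760 = 0.98918
x = ρ cos φ = 0.46273 × cos(333.77°) = 0.41508
y = ρ sin φ = 0.46273 × sin(333.77°) = -0.20451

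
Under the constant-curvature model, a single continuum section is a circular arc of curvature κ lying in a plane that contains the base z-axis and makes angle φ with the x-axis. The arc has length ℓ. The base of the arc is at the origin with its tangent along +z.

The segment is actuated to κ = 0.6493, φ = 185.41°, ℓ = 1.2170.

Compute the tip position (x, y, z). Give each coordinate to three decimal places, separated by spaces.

θ = κ·ℓ = 0.6493 × 1.2170 = 0.79020 rad
ρ = (1 − cos θ)/κ = (1 − 0.70370)/0.6493 = 0.45633
z = sin θ / κ = 0.71049/0.6493 = 1.09424
x = ρ cos φ = 0.45633 × cos(185.41°) = -0.45430
y = ρ sin φ = 0.45633 × sin(185.41°) = -0.04302

-0.454 -0.043 1.094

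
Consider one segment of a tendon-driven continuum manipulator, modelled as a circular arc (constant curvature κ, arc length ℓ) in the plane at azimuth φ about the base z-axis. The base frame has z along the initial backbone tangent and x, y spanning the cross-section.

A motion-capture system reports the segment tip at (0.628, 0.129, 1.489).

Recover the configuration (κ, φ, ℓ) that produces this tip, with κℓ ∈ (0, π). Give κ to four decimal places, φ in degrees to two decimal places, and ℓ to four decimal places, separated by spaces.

ρ = √(x²+y²) = √(0.628² + 0.129²) = 0.64111
φ = atan2(y, x) mod 360° = atan2(0.129, 0.628) = 11.6079°
|p|² = ρ² + z² = 0.64111² + 1.489² = 2.62815
κ = 2ρ / |p|² = 2×0.64111 / 2.62815 = 0.48788
θ = 2·atan2(ρ, z) = 2·atan2(0.64111, 1.489) = 0.81315 rad
ℓ = θ/κ = 0.81315/0.48788 = 1.66670

0.4879 11.61 1.6667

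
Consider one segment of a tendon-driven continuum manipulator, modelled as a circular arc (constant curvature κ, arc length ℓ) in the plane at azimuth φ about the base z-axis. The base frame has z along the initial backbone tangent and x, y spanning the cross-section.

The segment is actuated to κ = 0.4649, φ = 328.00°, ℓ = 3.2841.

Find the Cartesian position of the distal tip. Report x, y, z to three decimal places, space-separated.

1.744 -1.090 2.149

θ = κ·ℓ = 0.4649 × 3.2841 = 1.52678 rad
ρ = (1 − cos θ)/κ = (1 − 0.04400)/0.4649 = 2.05635
z = sin θ / κ = 0.99903/0.4649 = 2.14892
x = ρ cos φ = 2.05635 × cos(328.00°) = 1.74388
y = ρ sin φ = 2.05635 × sin(328.00°) = -1.08970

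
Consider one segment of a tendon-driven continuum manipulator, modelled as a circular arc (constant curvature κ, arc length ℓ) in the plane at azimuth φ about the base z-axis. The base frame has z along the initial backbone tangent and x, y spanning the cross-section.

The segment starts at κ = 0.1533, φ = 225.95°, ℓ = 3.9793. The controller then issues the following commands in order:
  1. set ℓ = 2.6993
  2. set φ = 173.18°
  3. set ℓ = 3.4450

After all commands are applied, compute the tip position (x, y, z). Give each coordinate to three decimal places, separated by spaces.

-0.882 0.106 3.287

initial: κ=0.1533, φ=225.95°, ℓ=3.9793
cmd 1: set ℓ=2.6993 → (κ,φ,ℓ)=(0.1533,225.95°,2.6993) → tip=(-0.3828,-0.3957,2.6229)
cmd 2: set φ=173.18° → (κ,φ,ℓ)=(0.1533,173.18°,2.6993) → tip=(-0.5467,0.0654,2.6229)
cmd 3: set ℓ=3.4450 → (κ,φ,ℓ)=(0.1533,173.18°,3.4450) → tip=(-0.8824,0.1055,3.2871)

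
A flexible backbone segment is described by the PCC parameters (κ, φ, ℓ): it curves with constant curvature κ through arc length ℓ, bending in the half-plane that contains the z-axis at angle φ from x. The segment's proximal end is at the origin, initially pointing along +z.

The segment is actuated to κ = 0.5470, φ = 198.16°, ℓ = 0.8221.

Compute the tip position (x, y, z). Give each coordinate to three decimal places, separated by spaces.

θ = κ·ℓ = 0.5470 × 0.8221 = 0.44969 rad
ρ = (1 − cos θ)/κ = (1 − 0.90058)/0.5470 = 0.18175
z = sin θ / κ = 0.43469/0.5470 = 0.79467
x = ρ cos φ = 0.18175 × cos(198.16°) = -0.17270
y = ρ sin φ = 0.18175 × sin(198.16°) = -0.05665

-0.173 -0.057 0.795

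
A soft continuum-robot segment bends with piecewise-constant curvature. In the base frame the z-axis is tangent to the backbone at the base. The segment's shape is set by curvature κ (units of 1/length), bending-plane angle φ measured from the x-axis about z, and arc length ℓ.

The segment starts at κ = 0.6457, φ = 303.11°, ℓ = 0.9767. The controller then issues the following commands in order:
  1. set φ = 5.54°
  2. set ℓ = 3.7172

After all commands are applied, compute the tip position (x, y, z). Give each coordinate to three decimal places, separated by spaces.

initial: κ=0.6457, φ=303.11°, ℓ=0.9767
cmd 1: set φ=5.54° → (κ,φ,ℓ)=(0.6457,5.54°,0.9767) → tip=(0.2965,0.0288,0.9132)
cmd 2: set ℓ=3.7172 → (κ,φ,ℓ)=(0.6457,5.54°,3.7172) → tip=(2.6783,0.2598,1.0459)

2.678 0.260 1.046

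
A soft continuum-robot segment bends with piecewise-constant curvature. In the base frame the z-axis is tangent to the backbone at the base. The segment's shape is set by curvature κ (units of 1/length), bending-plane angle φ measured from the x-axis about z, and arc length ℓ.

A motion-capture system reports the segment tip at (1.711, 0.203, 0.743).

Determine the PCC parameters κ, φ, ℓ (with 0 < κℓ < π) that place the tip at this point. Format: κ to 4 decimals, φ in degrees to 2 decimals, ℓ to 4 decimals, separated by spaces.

ρ = √(x²+y²) = √(1.711² + 0.203²) = 1.72300
φ = atan2(y, x) mod 360° = atan2(0.203, 1.711) = 6.7662°
|p|² = ρ² + z² = 1.72300² + 0.743² = 3.52078
κ = 2ρ / |p|² = 2×1.72300 / 3.52078 = 0.97876
θ = 2·atan2(ρ, z) = 2·atan2(1.72300, 0.743) = 2.32733 rad
ℓ = θ/κ = 2.32733/0.97876 = 2.37783

0.9788 6.77 2.3778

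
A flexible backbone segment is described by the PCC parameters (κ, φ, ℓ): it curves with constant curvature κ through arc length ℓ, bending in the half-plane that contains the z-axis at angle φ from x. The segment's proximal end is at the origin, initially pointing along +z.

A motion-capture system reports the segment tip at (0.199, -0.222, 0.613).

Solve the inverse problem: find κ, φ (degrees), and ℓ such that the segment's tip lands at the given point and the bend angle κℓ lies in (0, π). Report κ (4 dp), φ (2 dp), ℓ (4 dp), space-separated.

ρ = √(x²+y²) = √(0.199² + -0.222²) = 0.29814
φ = atan2(y, x) mod 360° = atan2(-0.222, 0.199) = 311.8729°
|p|² = ρ² + z² = 0.29814² + 0.613² = 0.46465
κ = 2ρ / |p|² = 2×0.29814 / 0.46465 = 1.28326
θ = 2·atan2(ρ, z) = 2·atan2(0.29814, 0.613) = 0.90534 rad
ℓ = θ/κ = 0.90534/1.28326 = 0.70550

1.2833 311.87 0.7055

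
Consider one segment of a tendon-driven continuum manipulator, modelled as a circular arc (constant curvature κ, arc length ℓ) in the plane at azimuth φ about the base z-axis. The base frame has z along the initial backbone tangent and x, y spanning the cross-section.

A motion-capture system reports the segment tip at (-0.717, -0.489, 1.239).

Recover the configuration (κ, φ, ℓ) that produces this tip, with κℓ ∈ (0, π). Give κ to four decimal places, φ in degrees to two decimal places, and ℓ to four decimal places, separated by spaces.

ρ = √(x²+y²) = √(-0.717² + -0.489²) = 0.86788
φ = atan2(y, x) mod 360° = atan2(-0.489, -0.717) = 214.2943°
|p|² = ρ² + z² = 0.86788² + 1.239² = 2.28833
κ = 2ρ / |p|² = 2×0.86788 / 2.28833 = 0.75852
θ = 2·atan2(ρ, z) = 2·atan2(0.86788, 1.239) = 1.22208 rad
ℓ = θ/κ = 1.22208/0.75852 = 1.61112

0.7585 214.29 1.6111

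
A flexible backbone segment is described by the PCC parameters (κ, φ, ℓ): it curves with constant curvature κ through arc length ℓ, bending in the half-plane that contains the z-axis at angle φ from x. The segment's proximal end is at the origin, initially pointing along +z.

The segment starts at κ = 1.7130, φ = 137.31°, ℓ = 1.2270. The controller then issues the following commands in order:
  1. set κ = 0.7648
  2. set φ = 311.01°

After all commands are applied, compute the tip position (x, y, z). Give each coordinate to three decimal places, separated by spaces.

0.351 -0.403 1.055

initial: κ=1.7130, φ=137.31°, ℓ=1.2270
cmd 1: set κ=0.7648 → (κ,φ,ℓ)=(0.7648,137.31°,1.2270) → tip=(-0.3930,0.3625,1.0547)
cmd 2: set φ=311.01° → (κ,φ,ℓ)=(0.7648,311.01°,1.2270) → tip=(0.3509,-0.4035,1.0547)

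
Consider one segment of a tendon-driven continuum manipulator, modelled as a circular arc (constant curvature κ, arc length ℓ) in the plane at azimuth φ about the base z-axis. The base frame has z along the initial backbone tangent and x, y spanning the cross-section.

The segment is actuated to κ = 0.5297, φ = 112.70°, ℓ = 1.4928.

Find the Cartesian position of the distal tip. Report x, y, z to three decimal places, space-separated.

θ = κ·ℓ = 0.5297 × 1.4928 = 0.79074 rad
ρ = (1 − cos θ)/κ = (1 − 0.70332)/0.5297 = 0.56009
z = sin θ / κ = 0.71087/0.5297 = 1.34203
x = ρ cos φ = 0.56009 × cos(112.70°) = -0.21614
y = ρ sin φ = 0.56009 × sin(112.70°) = 0.51670

-0.216 0.517 1.342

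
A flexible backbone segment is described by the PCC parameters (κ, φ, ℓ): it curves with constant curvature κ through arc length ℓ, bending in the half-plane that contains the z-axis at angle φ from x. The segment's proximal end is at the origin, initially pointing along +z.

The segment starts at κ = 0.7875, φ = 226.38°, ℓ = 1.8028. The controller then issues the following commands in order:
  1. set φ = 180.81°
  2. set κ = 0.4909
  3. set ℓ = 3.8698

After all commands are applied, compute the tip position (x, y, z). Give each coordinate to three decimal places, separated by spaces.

initial: κ=0.7875, φ=226.38°, ℓ=1.8028
cmd 1: set φ=180.81° → (κ,φ,ℓ)=(0.7875,180.81°,1.8028) → tip=(-1.0786,-0.0152,1.2554)
cmd 2: set κ=0.4909 → (κ,φ,ℓ)=(0.4909,180.81°,1.8028) → tip=(-0.7469,-0.0106,1.5765)
cmd 3: set ℓ=3.8698 → (κ,φ,ℓ)=(0.4909,180.81°,3.8698) → tip=(-2.6948,-0.0381,1.9279)

-2.695 -0.038 1.928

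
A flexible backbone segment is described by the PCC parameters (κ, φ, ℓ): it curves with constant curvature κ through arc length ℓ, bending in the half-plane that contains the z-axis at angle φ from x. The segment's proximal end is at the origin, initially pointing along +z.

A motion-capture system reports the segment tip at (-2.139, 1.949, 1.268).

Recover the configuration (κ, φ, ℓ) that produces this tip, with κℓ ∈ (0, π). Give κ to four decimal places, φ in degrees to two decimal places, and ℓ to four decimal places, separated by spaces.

ρ = √(x²+y²) = √(-2.139² + 1.949²) = 2.89377
φ = atan2(y, x) mod 360° = atan2(1.949, -2.139) = 137.6610°
|p|² = ρ² + z² = 2.89377² + 1.268² = 9.98175
κ = 2ρ / |p|² = 2×2.89377 / 9.98175 = 0.57981
θ = 2·atan2(ρ, z) = 2·atan2(2.89377, 1.268) = 2.31563 rad
ℓ = θ/κ = 2.31563/0.57981 = 3.99375

0.5798 137.66 3.9937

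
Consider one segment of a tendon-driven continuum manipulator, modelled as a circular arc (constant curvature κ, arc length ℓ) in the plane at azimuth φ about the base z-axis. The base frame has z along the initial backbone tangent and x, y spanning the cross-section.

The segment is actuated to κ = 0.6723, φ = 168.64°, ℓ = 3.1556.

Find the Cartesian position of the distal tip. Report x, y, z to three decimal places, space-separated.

-2.221 0.446 1.268

θ = κ·ℓ = 0.6723 × 3.1556 = 2.12151 rad
ρ = (1 − cos θ)/κ = (1 − -0.52330)/0.6723 = 2.26580
z = sin θ / κ = 0.85215/0.6723 = 1.26752
x = ρ cos φ = 2.26580 × cos(168.64°) = -2.22141
y = ρ sin φ = 2.26580 × sin(168.64°) = 0.44630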